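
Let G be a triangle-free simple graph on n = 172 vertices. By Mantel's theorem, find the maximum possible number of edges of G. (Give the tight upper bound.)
ex(172, K_3) = ⌊172^2/4⌋ = 7396

Mantel (1907): a triangle-free graph on n vertices has at most ⌊n^2/4⌋ edges, with equality for the complete bipartite graph K_{⌊n/2⌋, ⌈n/2⌉}. For n = 172: ⌊172^2/4⌋ = ⌊29584/4⌋ = 7396. The extremal graph is K_{86, 86}, which has 86·86 = 7396 edges.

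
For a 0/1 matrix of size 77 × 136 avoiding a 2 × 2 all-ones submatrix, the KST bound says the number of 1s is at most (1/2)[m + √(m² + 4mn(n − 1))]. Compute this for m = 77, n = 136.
z(77, 136; 2, 2) ≤ (1/2)[77 + √(77² + 4·77·136·135)] = (1/2)[77 + √5660809] = 1228.1227

Kővári–Sós–Turán: let r_1, ..., r_77 be the row sums and z = Σ r_i the total number of 1s. Each pair of columns can share at most one row with both entries 1 (else a 2×2 all-ones block appears), so Σ_i C(r_i, 2) ≤ C(136, 2) = 9180. By convexity Σ_i C(r_i, 2) ≥ 77·C(z/77, 2) = z(z − 77)/(2·77), giving z² − 77z − 77·136·135 ≤ 0 and hence z ≤ (1/2)[77 + √(5929 + 4·1413720)] = (1/2)[77 + √5660809] ≈ (1/2)(77 + 2379.2455) = 1228.1227.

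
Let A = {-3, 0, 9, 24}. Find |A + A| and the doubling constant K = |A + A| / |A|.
K = |A + A| / |A| = 10/4 = 5/2

Enumerate A + A = {a + b : a, b ∈ A}. With |A| = 4, there are |A|^2 = 16 ordered sum pairs; collecting distinct values, A + A = {-6, -3, 0, 6, 9, 18, 21, 24, 33, 48}, so |A + A| = 10. Thus K = 10/4 = 5/2. For comparison, the minimum possible |A + A| over all 4-element sets is 2·4 − 1 = 7 (so min K = 7/4), attained only by arithmetic progressions.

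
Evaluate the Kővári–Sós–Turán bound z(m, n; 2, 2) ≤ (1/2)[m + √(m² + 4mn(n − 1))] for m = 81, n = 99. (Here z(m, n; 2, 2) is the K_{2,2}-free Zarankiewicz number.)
z(81, 99; 2, 2) ≤ (1/2)[81 + √(81² + 4·81·99·98)] = (1/2)[81 + √3150009] = 927.9132

Kővári–Sós–Turán: let r_1, ..., r_81 be the row sums and z = Σ r_i the total number of 1s. Each pair of columns can share at most one row with both entries 1 (else a 2×2 all-ones block appears), so Σ_i C(r_i, 2) ≤ C(99, 2) = 4851. By convexity Σ_i C(r_i, 2) ≥ 81·C(z/81, 2) = z(z − 81)/(2·81), giving z² − 81z − 81·99·98 ≤ 0 and hence z ≤ (1/2)[81 + √(6561 + 4·785862)] = (1/2)[81 + √3150009] ≈ (1/2)(81 + 1774.8265) = 927.9132.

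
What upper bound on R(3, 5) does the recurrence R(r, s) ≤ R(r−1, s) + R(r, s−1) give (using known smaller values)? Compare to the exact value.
R(3, 5) ≤ R(2, 5) + R(3, 4) = 5 + 9 = 14; exact value R(3, 5) = 14.

The Erdős–Szekeres recurrence R(r, s) ≤ R(r−1, s) + R(r, s−1) applied to (r, s) = (3, 5) gives
  R(3, 5) ≤ R(2, 5) + R(3, 4) = 5 + 9 = 14.
(Recall R(2, k) = k and R is symmetric.) Here the recurrence bound is tight: a matching lower-bound construction on K_{13} shows R(3, 5) > 13, so R(3, 5) = 14 exactly.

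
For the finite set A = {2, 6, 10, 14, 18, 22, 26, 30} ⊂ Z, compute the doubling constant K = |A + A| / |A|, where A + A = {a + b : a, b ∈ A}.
K = |A + A| / |A| = 15/8

Enumerate A + A = {a + b : a, b ∈ A}. With |A| = 8, there are |A|^2 = 64 ordered sum pairs; collecting distinct values, A + A = {4, 8, 12, 16, 20, 24, 28, 32, 36, 40, 44, 48, 52, 56, 60}, so |A + A| = 15. Thus K = 15/8. Here |A + A| = 2|A| − 1 = 15, the minimum possible — so K = 15/8 is minimal, which holds iff A is an arithmetic progression.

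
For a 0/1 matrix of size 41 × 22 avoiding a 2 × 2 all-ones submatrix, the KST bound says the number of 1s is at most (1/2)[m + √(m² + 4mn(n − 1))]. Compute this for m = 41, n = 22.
z(41, 22; 2, 2) ≤ (1/2)[41 + √(41² + 4·41·22·21)] = (1/2)[41 + √77449] = 159.6483

Kővári–Sós–Turán: let r_1, ..., r_41 be the row sums and z = Σ r_i the total number of 1s. Each pair of columns can share at most one row with both entries 1 (else a 2×2 all-ones block appears), so Σ_i C(r_i, 2) ≤ C(22, 2) = 231. By convexity Σ_i C(r_i, 2) ≥ 41·C(z/41, 2) = z(z − 41)/(2·41), giving z² − 41z − 41·22·21 ≤ 0 and hence z ≤ (1/2)[41 + √(1681 + 4·18942)] = (1/2)[41 + √77449] ≈ (1/2)(41 + 278.2966) = 159.6483.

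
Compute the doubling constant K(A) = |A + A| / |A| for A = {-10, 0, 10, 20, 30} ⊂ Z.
K = |A + A| / |A| = 9/5

Enumerate A + A = {a + b : a, b ∈ A}. With |A| = 5, there are |A|^2 = 25 ordered sum pairs; collecting distinct values, A + A = {-20, -10, 0, 10, 20, 30, 40, 50, 60}, so |A + A| = 9. Thus K = 9/5. Here |A + A| = 2|A| − 1 = 9, the minimum possible — so K = 9/5 is minimal, which holds iff A is an arithmetic progression.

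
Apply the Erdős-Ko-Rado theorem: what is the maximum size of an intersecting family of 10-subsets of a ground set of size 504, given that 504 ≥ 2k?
max |F| = C(503, 9) = 5285542290850434250

The Erdős-Ko-Rado theorem states: for n ≥ 2k, an intersecting family of k-subsets of an n-element set has size at most C(n − 1, k − 1), with equality for 'star' families {A ⊆ [n] : |A| = k, i ∈ A} (fix an element i). For n = 504, k = 10: C(503, 9) = 5285542290850434250.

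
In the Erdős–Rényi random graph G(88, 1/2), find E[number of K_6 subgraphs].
E[# K_6] = C(88, 6) · (1/2)^C(6, 2) = 541931236 / 2^15 = 135482809/8192 ≈ 16538.428833

For each 6-subset S of vertices (there are C(88, 6) = 541931236 such S), let X_S = 1 if S induces a K_6 (all C(6, 2) = 15 edges present). Then P(X_S = 1) = (1/2)^15 = 1/32768. By linearity of expectation, E[# K_6] = C(88, 6) · (1/2)^15 = 541931236 / 32768 = 135482809/8192 ≈ 16538.428833.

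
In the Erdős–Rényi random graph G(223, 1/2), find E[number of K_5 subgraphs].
E[# K_5] = C(223, 5) · (1/2)^C(5, 2) = 4392741639 / 2^10 ≈ 4289786.756836

For each 5-subset S of vertices (there are C(223, 5) = 4392741639 such S), let X_S = 1 if S induces a K_5 (all C(5, 2) = 10 edges present). Then P(X_S = 1) = (1/2)^10 = 1/1024. By linearity of expectation, E[# K_5] = C(223, 5) · (1/2)^10 = 4392741639 / 1024 ≈ 4289786.756836.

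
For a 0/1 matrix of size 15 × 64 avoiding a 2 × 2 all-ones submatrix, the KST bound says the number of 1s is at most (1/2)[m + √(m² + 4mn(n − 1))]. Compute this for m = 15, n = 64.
z(15, 64; 2, 2) ≤ (1/2)[15 + √(15² + 4·15·64·63)] = (1/2)[15 + √242145] = 253.5412

Kővári–Sós–Turán: let r_1, ..., r_15 be the row sums and z = Σ r_i the total number of 1s. Each pair of columns can share at most one row with both entries 1 (else a 2×2 all-ones block appears), so Σ_i C(r_i, 2) ≤ C(64, 2) = 2016. By convexity Σ_i C(r_i, 2) ≥ 15·C(z/15, 2) = z(z − 15)/(2·15), giving z² − 15z − 15·64·63 ≤ 0 and hence z ≤ (1/2)[15 + √(225 + 4·60480)] = (1/2)[15 + √242145] ≈ (1/2)(15 + 492.0823) = 253.5412.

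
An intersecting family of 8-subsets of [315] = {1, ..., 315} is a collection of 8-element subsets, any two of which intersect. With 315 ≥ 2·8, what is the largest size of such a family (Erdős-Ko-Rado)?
max |F| = C(314, 7) = 55825075869992

Erdős-Ko-Rado (1961): when n ≥ 2k, max |F| = C(n−1, k−1). The bound is attained by the star {A : i ∈ A} for any fixed i ∈ [n]. Here C(315−1, 8−1) = C(314, 7) = 55825075869992.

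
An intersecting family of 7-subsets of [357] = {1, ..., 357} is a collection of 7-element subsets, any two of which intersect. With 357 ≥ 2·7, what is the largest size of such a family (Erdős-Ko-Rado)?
max |F| = C(356, 6) = 2710026901296

The Erdős-Ko-Rado theorem states: for n ≥ 2k, an intersecting family of k-subsets of an n-element set has size at most C(n − 1, k − 1), with equality for 'star' families {A ⊆ [n] : |A| = k, i ∈ A} (fix an element i). For n = 357, k = 7: C(356, 6) = 2710026901296.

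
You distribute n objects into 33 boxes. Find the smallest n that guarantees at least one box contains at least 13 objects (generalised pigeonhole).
n = (13 − 1)·33 + 1 = 397

By the generalised pigeonhole principle, to guarantee some box contains ≥ r objects we need more than (r − 1) · k objects total. Threshold: n = (r − 1) · k + 1. With r = 13 and k = 33: n = 12 · 33 + 1 = 396 + 1 = 397. For n = 396 = 12 · 33, we can put exactly 12 objects in every box, avoiding 13 in any single one — so 397 is tight.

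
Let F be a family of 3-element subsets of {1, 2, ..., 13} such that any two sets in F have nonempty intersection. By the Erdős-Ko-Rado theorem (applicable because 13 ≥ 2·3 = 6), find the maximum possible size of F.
max |F| = C(12, 2) = 66

The Erdős-Ko-Rado theorem states: for n ≥ 2k, an intersecting family of k-subsets of an n-element set has size at most C(n − 1, k − 1), with equality for 'star' families {A ⊆ [n] : |A| = k, i ∈ A} (fix an element i). For n = 13, k = 3: C(12, 2) = 66.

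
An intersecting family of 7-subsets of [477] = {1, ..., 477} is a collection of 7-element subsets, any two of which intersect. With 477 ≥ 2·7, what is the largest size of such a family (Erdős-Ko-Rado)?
max |F| = C(476, 6) = 15652022159620

The Erdős-Ko-Rado theorem states: for n ≥ 2k, an intersecting family of k-subsets of an n-element set has size at most C(n − 1, k − 1), with equality for 'star' families {A ⊆ [n] : |A| = k, i ∈ A} (fix an element i). For n = 477, k = 7: C(476, 6) = 15652022159620.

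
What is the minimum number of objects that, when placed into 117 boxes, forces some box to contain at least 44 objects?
n = (44 − 1)·117 + 1 = 5032

By the generalised pigeonhole principle, to guarantee some box contains ≥ r objects we need more than (r − 1) · k objects total. Threshold: n = (r − 1) · k + 1. With r = 44 and k = 117: n = 43 · 117 + 1 = 5031 + 1 = 5032. For n = 5031 = 43 · 117, we can put exactly 43 objects in every box, avoiding 44 in any single one — so 5032 is tight.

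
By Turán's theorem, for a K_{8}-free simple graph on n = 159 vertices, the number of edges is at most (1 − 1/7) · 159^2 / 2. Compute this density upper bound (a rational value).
Turán density bound = (6/7) · 159^2/2 = 75843/7 ≈ 10834.7143

Turán's theorem: ex(n, K_{r+1}) is achieved by the complete r-partite Turán graph T(n, r) with parts as balanced as possible, and is at most (1 − 1/r) · n^2/2. For r = 7, n = 159: the density bound is (6/7) · 25281/2 = 75843/7 ≈ 10834.7143. The integer-valued extremum is e(T(159, 7)) = 10834, which is strictly less than the density bound 75843/7 since 7 ∤ 159 (the parts of T(159, 7) cannot all be equal).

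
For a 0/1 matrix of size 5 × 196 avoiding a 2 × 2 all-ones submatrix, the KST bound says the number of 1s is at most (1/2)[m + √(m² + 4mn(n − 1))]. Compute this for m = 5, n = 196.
z(5, 196; 2, 2) ≤ (1/2)[5 + √(5² + 4·5·196·195)] = (1/2)[5 + √764425] = 439.657

Kővári–Sós–Turán: let r_1, ..., r_5 be the row sums and z = Σ r_i the total number of 1s. Each pair of columns can share at most one row with both entries 1 (else a 2×2 all-ones block appears), so Σ_i C(r_i, 2) ≤ C(196, 2) = 19110. By convexity Σ_i C(r_i, 2) ≥ 5·C(z/5, 2) = z(z − 5)/(2·5), giving z² − 5z − 5·196·195 ≤ 0 and hence z ≤ (1/2)[5 + √(25 + 4·191100)] = (1/2)[5 + √764425] ≈ (1/2)(5 + 874.314) = 439.657.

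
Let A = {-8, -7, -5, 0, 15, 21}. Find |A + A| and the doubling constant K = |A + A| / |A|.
K = |A + A| / |A| = 21/6 = 7/2

Enumerate A + A = {a + b : a, b ∈ A}. With |A| = 6, there are |A|^2 = 36 ordered sum pairs; collecting distinct values, A + A = {-16, -15, -14, -13, -12, -10, -8, -7, -5, 0, 7, 8, 10, 13, 14, 15, 16, 21, 30, 36, 42}, so |A + A| = 21. Thus K = 21/6 = 7/2. For comparison, the minimum possible |A + A| over all 6-element sets is 2·6 − 1 = 11 (so min K = 11/6), attained only by arithmetic progressions.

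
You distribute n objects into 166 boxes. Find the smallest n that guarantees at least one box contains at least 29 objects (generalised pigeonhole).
n = (29 − 1)·166 + 1 = 4649

By the generalised pigeonhole principle, to guarantee some box contains ≥ r objects we need more than (r − 1) · k objects total. Threshold: n = (r − 1) · k + 1. With r = 29 and k = 166: n = 28 · 166 + 1 = 4648 + 1 = 4649. For n = 4648 = 28 · 166, we can put exactly 28 objects in every box, avoiding 29 in any single one — so 4649 is tight.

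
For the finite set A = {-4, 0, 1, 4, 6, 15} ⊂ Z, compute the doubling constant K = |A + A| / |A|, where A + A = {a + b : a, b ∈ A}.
K = |A + A| / |A| = 19/6

Enumerate A + A = {a + b : a, b ∈ A}. With |A| = 6, there are |A|^2 = 36 ordered sum pairs; collecting distinct values, A + A = {-8, -4, -3, 0, 1, 2, 4, 5, 6, 7, 8, 10, 11, 12, 15, 16, 19, 21, 30}, so |A + A| = 19. Thus K = 19/6. For comparison, the minimum possible |A + A| over all 6-element sets is 2·6 − 1 = 11 (so min K = 11/6), attained only by arithmetic progressions.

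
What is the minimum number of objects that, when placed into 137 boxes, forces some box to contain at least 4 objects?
n = (4 − 1)·137 + 1 = 412

By the generalised pigeonhole principle, to guarantee some box contains ≥ r objects we need more than (r − 1) · k objects total. Threshold: n = (r − 1) · k + 1. With r = 4 and k = 137: n = 3 · 137 + 1 = 411 + 1 = 412. For n = 411 = 3 · 137, we can put exactly 3 objects in every box, avoiding 4 in any single one — so 412 is tight.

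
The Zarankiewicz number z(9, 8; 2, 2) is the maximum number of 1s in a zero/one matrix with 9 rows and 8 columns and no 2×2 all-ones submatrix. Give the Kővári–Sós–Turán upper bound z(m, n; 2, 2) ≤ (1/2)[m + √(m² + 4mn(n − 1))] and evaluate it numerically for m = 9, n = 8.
z(9, 8; 2, 2) ≤ (1/2)[9 + √(9² + 4·9·8·7)] = (1/2)[9 + √2097] = 27.3965

Kővári–Sós–Turán: let r_1, ..., r_9 be the row sums and z = Σ r_i the total number of 1s. Each pair of columns can share at most one row with both entries 1 (else a 2×2 all-ones block appears), so Σ_i C(r_i, 2) ≤ C(8, 2) = 28. By convexity Σ_i C(r_i, 2) ≥ 9·C(z/9, 2) = z(z − 9)/(2·9), giving z² − 9z − 9·8·7 ≤ 0 and hence z ≤ (1/2)[9 + √(81 + 4·504)] = (1/2)[9 + √2097] ≈ (1/2)(9 + 45.793) = 27.3965.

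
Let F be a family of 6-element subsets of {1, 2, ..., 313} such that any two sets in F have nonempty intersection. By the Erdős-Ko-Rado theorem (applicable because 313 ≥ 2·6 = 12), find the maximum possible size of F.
max |F| = C(312, 5) = 23856384552

Erdős-Ko-Rado (1961): when n ≥ 2k, max |F| = C(n−1, k−1). The bound is attained by the star {A : i ∈ A} for any fixed i ∈ [n]. Here C(313−1, 6−1) = C(312, 5) = 23856384552.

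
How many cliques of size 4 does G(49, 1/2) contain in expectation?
E[# K_4] = C(49, 4) · (1/2)^C(4, 2) = 211876 / 2^6 = 52969/16 = 3310.5625

For each 4-subset S of vertices (there are C(49, 4) = 211876 such S), let X_S = 1 if S induces a K_4 (all C(4, 2) = 6 edges present). Then P(X_S = 1) = (1/2)^6 = 1/64. By linearity of expectation, E[# K_4] = C(49, 4) · (1/2)^6 = 211876 / 64 = 52969/16 = 3310.5625.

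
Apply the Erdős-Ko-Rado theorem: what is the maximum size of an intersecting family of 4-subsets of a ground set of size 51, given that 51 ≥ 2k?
max |F| = C(50, 3) = 19600

The Erdős-Ko-Rado theorem states: for n ≥ 2k, an intersecting family of k-subsets of an n-element set has size at most C(n − 1, k − 1), with equality for 'star' families {A ⊆ [n] : |A| = k, i ∈ A} (fix an element i). For n = 51, k = 4: C(50, 3) = 19600.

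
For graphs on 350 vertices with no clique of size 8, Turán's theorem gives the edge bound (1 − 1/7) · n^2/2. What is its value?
Turán density bound = (6/7) · 350^2/2 = 52500

Turán's theorem: ex(n, K_{r+1}) is achieved by the complete r-partite Turán graph T(n, r) with parts as balanced as possible, and is at most (1 − 1/r) · n^2/2. For r = 7, n = 350: the density bound is (6/7) · 122500/2 = 52500. Since 7 ∣ 350, the Turán graph T(350, 7) has parts of equal size 50, and its edge count e(T(350, 7)) = 52500 attains the density bound exactly.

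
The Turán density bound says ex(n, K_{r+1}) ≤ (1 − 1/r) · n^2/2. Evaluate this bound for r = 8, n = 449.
Turán density bound = (7/8) · 449^2/2 = 1411207/16 ≈ 88200.4375

Turán's theorem: ex(n, K_{r+1}) is achieved by the complete r-partite Turán graph T(n, r) with parts as balanced as possible, and is at most (1 − 1/r) · n^2/2. For r = 8, n = 449: the density bound is (7/8) · 201601/2 = 1411207/16 ≈ 88200.4375. The integer-valued extremum is e(T(449, 8)) = 88200, which is strictly less than the density bound 1411207/16 since 8 ∤ 449 (the parts of T(449, 8) cannot all be equal).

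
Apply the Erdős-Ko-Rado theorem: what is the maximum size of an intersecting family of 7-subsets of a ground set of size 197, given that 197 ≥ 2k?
max |F| = C(196, 6) = 72887293024

Erdős-Ko-Rado (1961): when n ≥ 2k, max |F| = C(n−1, k−1). The bound is attained by the star {A : i ∈ A} for any fixed i ∈ [n]. Here C(197−1, 7−1) = C(196, 6) = 72887293024.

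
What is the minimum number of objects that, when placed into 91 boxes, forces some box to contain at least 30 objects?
n = (30 − 1)·91 + 1 = 2640

By the generalised pigeonhole principle, to guarantee some box contains ≥ r objects we need more than (r − 1) · k objects total. Threshold: n = (r − 1) · k + 1. With r = 30 and k = 91: n = 29 · 91 + 1 = 2639 + 1 = 2640. For n = 2639 = 29 · 91, we can put exactly 29 objects in every box, avoiding 30 in any single one — so 2640 is tight.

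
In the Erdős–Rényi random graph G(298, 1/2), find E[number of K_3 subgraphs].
E[# K_3] = C(298, 3) · (1/2)^C(3, 2) = 4366296 / 2^3 = 545787

For each 3-subset S of vertices (there are C(298, 3) = 4366296 such S), let X_S = 1 if S induces a K_3 (all C(3, 2) = 3 edges present). Then P(X_S = 1) = (1/2)^3 = 1/8. By linearity of expectation, E[# K_3] = C(298, 3) · (1/2)^3 = 4366296 / 8 = 545787.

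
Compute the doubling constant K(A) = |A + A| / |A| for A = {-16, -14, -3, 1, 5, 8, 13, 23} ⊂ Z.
K = |A + A| / |A| = 32/8 = 4

Enumerate A + A = {a + b : a, b ∈ A}. With |A| = 8, there are |A|^2 = 64 ordered sum pairs; collecting distinct values, A + A = {-32, -30, -28, -19, -17, -15, -13, -11, -9, -8, -6, -3, -2, -1, 2, 5, 6, 7, 9, 10, 13, 14, 16, 18, 20, 21, 24, 26, 28, 31, 36, 46}, so |A + A| = 32. Thus K = 32/8 = 4. For comparison, the minimum possible |A + A| over all 8-element sets is 2·8 − 1 = 15 (so min K = 15/8), attained only by arithmetic progressions.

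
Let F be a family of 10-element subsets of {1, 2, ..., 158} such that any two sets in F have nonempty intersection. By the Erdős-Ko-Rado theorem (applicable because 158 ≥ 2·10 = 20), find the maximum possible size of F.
max |F| = C(157, 9) = 126445427890925

Erdős-Ko-Rado (1961): when n ≥ 2k, max |F| = C(n−1, k−1). The bound is attained by the star {A : i ∈ A} for any fixed i ∈ [n]. Here C(158−1, 10−1) = C(157, 9) = 126445427890925.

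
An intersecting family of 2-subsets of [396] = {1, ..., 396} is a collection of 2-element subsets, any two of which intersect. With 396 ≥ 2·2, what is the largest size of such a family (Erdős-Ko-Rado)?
max |F| = C(395, 1) = 395

Erdős-Ko-Rado (1961): when n ≥ 2k, max |F| = C(n−1, k−1). The bound is attained by the star {A : i ∈ A} for any fixed i ∈ [n]. Here C(396−1, 2−1) = C(395, 1) = 395.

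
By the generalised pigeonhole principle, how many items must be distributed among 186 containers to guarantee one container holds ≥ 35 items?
n = (35 − 1)·186 + 1 = 6325

By the generalised pigeonhole principle, to guarantee some box contains ≥ r objects we need more than (r − 1) · k objects total. Threshold: n = (r − 1) · k + 1. With r = 35 and k = 186: n = 34 · 186 + 1 = 6324 + 1 = 6325. For n = 6324 = 34 · 186, we can put exactly 34 objects in every box, avoiding 35 in any single one — so 6325 is tight.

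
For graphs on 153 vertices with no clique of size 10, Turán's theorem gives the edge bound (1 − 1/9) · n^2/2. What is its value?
Turán density bound = (8/9) · 153^2/2 = 10404

Turán's theorem: ex(n, K_{r+1}) is achieved by the complete r-partite Turán graph T(n, r) with parts as balanced as possible, and is at most (1 − 1/r) · n^2/2. For r = 9, n = 153: the density bound is (8/9) · 23409/2 = 10404. Since 9 ∣ 153, the Turán graph T(153, 9) has parts of equal size 17, and its edge count e(T(153, 9)) = 10404 attains the density bound exactly.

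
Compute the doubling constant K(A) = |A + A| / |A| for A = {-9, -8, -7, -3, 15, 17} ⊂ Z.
K = |A + A| / |A| = 19/6

Enumerate A + A = {a + b : a, b ∈ A}. With |A| = 6, there are |A|^2 = 36 ordered sum pairs; collecting distinct values, A + A = {-18, -17, -16, -15, -14, -12, -11, -10, -6, 6, 7, 8, 9, 10, 12, 14, 30, 32, 34}, so |A + A| = 19. Thus K = 19/6. For comparison, the minimum possible |A + A| over all 6-element sets is 2·6 − 1 = 11 (so min K = 11/6), attained only by arithmetic progressions.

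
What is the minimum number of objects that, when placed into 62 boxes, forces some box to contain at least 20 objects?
n = (20 − 1)·62 + 1 = 1179

By the generalised pigeonhole principle, to guarantee some box contains ≥ r objects we need more than (r − 1) · k objects total. Threshold: n = (r − 1) · k + 1. With r = 20 and k = 62: n = 19 · 62 + 1 = 1178 + 1 = 1179. For n = 1178 = 19 · 62, we can put exactly 19 objects in every box, avoiding 20 in any single one — so 1179 is tight.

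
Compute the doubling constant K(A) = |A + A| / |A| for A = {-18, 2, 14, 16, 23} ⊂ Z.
K = |A + A| / |A| = 15/5 = 3

Enumerate A + A = {a + b : a, b ∈ A}. With |A| = 5, there are |A|^2 = 25 ordered sum pairs; collecting distinct values, A + A = {-36, -16, -4, -2, 4, 5, 16, 18, 25, 28, 30, 32, 37, 39, 46}, so |A + A| = 15. Thus K = 15/5 = 3. For comparison, the minimum possible |A + A| over all 5-element sets is 2·5 − 1 = 9 (so min K = 9/5), attained only by arithmetic progressions.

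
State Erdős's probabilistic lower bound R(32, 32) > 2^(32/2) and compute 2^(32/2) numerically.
2^(32/2) = 65536; so R(32, 32) > 65536

Colour each edge of K_n uniformly at random with red/blue. The expected number of monochromatic K_32 is C(n, 32) · 2 · 2^(−C(32,2)). If C(n, 32) · 2^(1 − C(32,2)) < 1, then with positive probability no monochromatic K_32 exists, so R(32, 32) > n. The standard estimate C(n, 32) ≤ n^32/32! shows this inequality holds whenever n ≤ 2^(32/2) (since 32! · 2^(C(32,2) − 1) > 2^(32^2/2) ≥ n^32). Hence R(32, 32) > 2^(32/2) = 65536.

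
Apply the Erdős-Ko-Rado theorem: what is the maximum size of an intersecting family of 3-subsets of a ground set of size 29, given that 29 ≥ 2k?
max |F| = C(28, 2) = 378

Erdős-Ko-Rado (1961): when n ≥ 2k, max |F| = C(n−1, k−1). The bound is attained by the star {A : i ∈ A} for any fixed i ∈ [n]. Here C(29−1, 3−1) = C(28, 2) = 378.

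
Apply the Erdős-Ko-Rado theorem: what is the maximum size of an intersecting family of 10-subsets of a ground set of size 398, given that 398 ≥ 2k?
max |F| = C(397, 9) = 616148733906500795

The Erdős-Ko-Rado theorem states: for n ≥ 2k, an intersecting family of k-subsets of an n-element set has size at most C(n − 1, k − 1), with equality for 'star' families {A ⊆ [n] : |A| = k, i ∈ A} (fix an element i). For n = 398, k = 10: C(397, 9) = 616148733906500795.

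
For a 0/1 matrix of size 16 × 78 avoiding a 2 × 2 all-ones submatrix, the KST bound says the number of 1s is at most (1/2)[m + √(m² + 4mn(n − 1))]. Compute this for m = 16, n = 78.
z(16, 78; 2, 2) ≤ (1/2)[16 + √(16² + 4·16·78·77)] = (1/2)[16 + √384640] = 318.0968

Kővári–Sós–Turán: let r_1, ..., r_16 be the row sums and z = Σ r_i the total number of 1s. Each pair of columns can share at most one row with both entries 1 (else a 2×2 all-ones block appears), so Σ_i C(r_i, 2) ≤ C(78, 2) = 3003. By convexity Σ_i C(r_i, 2) ≥ 16·C(z/16, 2) = z(z − 16)/(2·16), giving z² − 16z − 16·78·77 ≤ 0 and hence z ≤ (1/2)[16 + √(256 + 4·96096)] = (1/2)[16 + √384640] ≈ (1/2)(16 + 620.1935) = 318.0968.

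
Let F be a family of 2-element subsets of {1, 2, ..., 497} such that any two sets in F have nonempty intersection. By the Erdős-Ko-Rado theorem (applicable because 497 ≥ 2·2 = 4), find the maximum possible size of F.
max |F| = C(496, 1) = 496

Erdős-Ko-Rado (1961): when n ≥ 2k, max |F| = C(n−1, k−1). The bound is attained by the star {A : i ∈ A} for any fixed i ∈ [n]. Here C(497−1, 2−1) = C(496, 1) = 496.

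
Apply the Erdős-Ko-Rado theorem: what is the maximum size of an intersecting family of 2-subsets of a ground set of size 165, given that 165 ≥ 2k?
max |F| = C(164, 1) = 164

Erdős-Ko-Rado (1961): when n ≥ 2k, max |F| = C(n−1, k−1). The bound is attained by the star {A : i ∈ A} for any fixed i ∈ [n]. Here C(165−1, 2−1) = C(164, 1) = 164.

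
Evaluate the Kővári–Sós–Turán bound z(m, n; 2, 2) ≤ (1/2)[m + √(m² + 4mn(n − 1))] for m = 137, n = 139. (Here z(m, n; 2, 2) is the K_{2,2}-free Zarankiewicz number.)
z(137, 139; 2, 2) ≤ (1/2)[137 + √(137² + 4·137·139·138)] = (1/2)[137 + √10530505] = 1691.037

Kővári–Sós–Turán: let r_1, ..., r_137 be the row sums and z = Σ r_i the total number of 1s. Each pair of columns can share at most one row with both entries 1 (else a 2×2 all-ones block appears), so Σ_i C(r_i, 2) ≤ C(139, 2) = 9591. By convexity Σ_i C(r_i, 2) ≥ 137·C(z/137, 2) = z(z − 137)/(2·137), giving z² − 137z − 137·139·138 ≤ 0 and hence z ≤ (1/2)[137 + √(18769 + 4·2627934)] = (1/2)[137 + √10530505] ≈ (1/2)(137 + 3245.074) = 1691.037.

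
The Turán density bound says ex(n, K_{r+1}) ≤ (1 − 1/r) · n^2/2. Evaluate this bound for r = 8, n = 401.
Turán density bound = (7/8) · 401^2/2 = 1125607/16 ≈ 70350.4375

Turán's theorem: ex(n, K_{r+1}) is achieved by the complete r-partite Turán graph T(n, r) with parts as balanced as possible, and is at most (1 − 1/r) · n^2/2. For r = 8, n = 401: the density bound is (7/8) · 160801/2 = 1125607/16 ≈ 70350.4375. The integer-valued extremum is e(T(401, 8)) = 70350, which is strictly less than the density bound 1125607/16 since 8 ∤ 401 (the parts of T(401, 8) cannot all be equal).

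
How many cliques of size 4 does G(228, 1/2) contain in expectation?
E[# K_4] = C(228, 4) · (1/2)^C(4, 2) = 109658025 / 2^6 = 1713406.640625

For each 4-subset S of vertices (there are C(228, 4) = 109658025 such S), let X_S = 1 if S induces a K_4 (all C(4, 2) = 6 edges present). Then P(X_S = 1) = (1/2)^6 = 1/64. By linearity of expectation, E[# K_4] = C(228, 4) · (1/2)^6 = 109658025 / 64 = 1713406.640625.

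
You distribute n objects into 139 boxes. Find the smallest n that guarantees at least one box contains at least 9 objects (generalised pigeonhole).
n = (9 − 1)·139 + 1 = 1113

By the generalised pigeonhole principle, to guarantee some box contains ≥ r objects we need more than (r − 1) · k objects total. Threshold: n = (r − 1) · k + 1. With r = 9 and k = 139: n = 8 · 139 + 1 = 1112 + 1 = 1113. For n = 1112 = 8 · 139, we can put exactly 8 objects in every box, avoiding 9 in any single one — so 1113 is tight.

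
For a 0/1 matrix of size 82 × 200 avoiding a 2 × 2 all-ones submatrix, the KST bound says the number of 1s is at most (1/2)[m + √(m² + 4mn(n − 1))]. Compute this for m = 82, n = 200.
z(82, 200; 2, 2) ≤ (1/2)[82 + √(82² + 4·82·200·199)] = (1/2)[82 + √13061124] = 1848.0089

Kővári–Sós–Turán: let r_1, ..., r_82 be the row sums and z = Σ r_i the total number of 1s. Each pair of columns can share at most one row with both entries 1 (else a 2×2 all-ones block appears), so Σ_i C(r_i, 2) ≤ C(200, 2) = 19900. By convexity Σ_i C(r_i, 2) ≥ 82·C(z/82, 2) = z(z − 82)/(2·82), giving z² − 82z − 82·200·199 ≤ 0 and hence z ≤ (1/2)[82 + √(6724 + 4·3263600)] = (1/2)[82 + √13061124] ≈ (1/2)(82 + 3614.0177) = 1848.0089.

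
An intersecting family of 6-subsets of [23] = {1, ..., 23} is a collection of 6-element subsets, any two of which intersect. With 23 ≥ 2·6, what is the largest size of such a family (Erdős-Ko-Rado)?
max |F| = C(22, 5) = 26334

The Erdős-Ko-Rado theorem states: for n ≥ 2k, an intersecting family of k-subsets of an n-element set has size at most C(n − 1, k − 1), with equality for 'star' families {A ⊆ [n] : |A| = k, i ∈ A} (fix an element i). For n = 23, k = 6: C(22, 5) = 26334.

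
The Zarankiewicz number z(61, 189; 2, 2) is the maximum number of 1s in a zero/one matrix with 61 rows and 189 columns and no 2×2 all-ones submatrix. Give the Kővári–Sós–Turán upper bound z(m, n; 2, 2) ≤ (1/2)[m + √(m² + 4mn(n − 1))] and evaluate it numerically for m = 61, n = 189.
z(61, 189; 2, 2) ≤ (1/2)[61 + √(61² + 4·61·189·188)] = (1/2)[61 + √8673529] = 1503.0428

Kővári–Sós–Turán: let r_1, ..., r_61 be the row sums and z = Σ r_i the total number of 1s. Each pair of columns can share at most one row with both entries 1 (else a 2×2 all-ones block appears), so Σ_i C(r_i, 2) ≤ C(189, 2) = 17766. By convexity Σ_i C(r_i, 2) ≥ 61·C(z/61, 2) = z(z − 61)/(2·61), giving z² − 61z − 61·189·188 ≤ 0 and hence z ≤ (1/2)[61 + √(3721 + 4·2167452)] = (1/2)[61 + √8673529] ≈ (1/2)(61 + 2945.0856) = 1503.0428.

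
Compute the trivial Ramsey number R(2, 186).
R(2, 186) = 186

R(2, k) = k for all k ≥ 2: in a 2-colouring of K_k, either some edge is red (a red K_2) or all edges are blue (a blue K_k). And K_{185} coloured all-blue has no blue K_186, so R(2, 186) > 185. Hence R(2, 186) = 186.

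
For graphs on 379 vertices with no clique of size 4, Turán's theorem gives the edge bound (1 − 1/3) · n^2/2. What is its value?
Turán density bound = (2/3) · 379^2/2 = 143641/3 ≈ 47880.3333

Turán's theorem: ex(n, K_{r+1}) is achieved by the complete r-partite Turán graph T(n, r) with parts as balanced as possible, and is at most (1 − 1/r) · n^2/2. For r = 3, n = 379: the density bound is (2/3) · 143641/2 = 143641/3 ≈ 47880.3333. The integer-valued extremum is e(T(379, 3)) = 47880, which is strictly less than the density bound 143641/3 since 3 ∤ 379 (the parts of T(379, 3) cannot all be equal).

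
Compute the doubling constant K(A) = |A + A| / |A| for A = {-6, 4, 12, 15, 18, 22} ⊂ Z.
K = |A + A| / |A| = 19/6

Enumerate A + A = {a + b : a, b ∈ A}. With |A| = 6, there are |A|^2 = 36 ordered sum pairs; collecting distinct values, A + A = {-12, -2, 6, 8, 9, 12, 16, 19, 22, 24, 26, 27, 30, 33, 34, 36, 37, 40, 44}, so |A + A| = 19. Thus K = 19/6. For comparison, the minimum possible |A + A| over all 6-element sets is 2·6 − 1 = 11 (so min K = 11/6), attained only by arithmetic progressions.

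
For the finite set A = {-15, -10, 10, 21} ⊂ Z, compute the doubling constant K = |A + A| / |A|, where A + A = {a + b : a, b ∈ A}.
K = |A + A| / |A| = 10/4 = 5/2

Enumerate A + A = {a + b : a, b ∈ A}. With |A| = 4, there are |A|^2 = 16 ordered sum pairs; collecting distinct values, A + A = {-30, -25, -20, -5, 0, 6, 11, 20, 31, 42}, so |A + A| = 10. Thus K = 10/4 = 5/2. For comparison, the minimum possible |A + A| over all 4-element sets is 2·4 − 1 = 7 (so min K = 7/4), attained only by arithmetic progressions.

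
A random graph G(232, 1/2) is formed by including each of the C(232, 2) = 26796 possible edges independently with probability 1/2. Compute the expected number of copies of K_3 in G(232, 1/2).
E[# K_3] = C(232, 3) · (1/2)^C(3, 2) = 2054360 / 2^3 = 256795

For each 3-subset S of vertices (there are C(232, 3) = 2054360 such S), let X_S = 1 if S induces a K_3 (all C(3, 2) = 3 edges present). Then P(X_S = 1) = (1/2)^3 = 1/8. By linearity of expectation, E[# K_3] = C(232, 3) · (1/2)^3 = 2054360 / 8 = 256795.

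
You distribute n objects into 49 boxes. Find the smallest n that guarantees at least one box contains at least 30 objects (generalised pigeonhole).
n = (30 − 1)·49 + 1 = 1422

By the generalised pigeonhole principle, to guarantee some box contains ≥ r objects we need more than (r − 1) · k objects total. Threshold: n = (r − 1) · k + 1. With r = 30 and k = 49: n = 29 · 49 + 1 = 1421 + 1 = 1422. For n = 1421 = 29 · 49, we can put exactly 29 objects in every box, avoiding 30 in any single one — so 1422 is tight.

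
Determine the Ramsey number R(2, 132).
R(2, 132) = 132

R(2, k) = k for all k ≥ 2: in a 2-colouring of K_k, either some edge is red (a red K_2) or all edges are blue (a blue K_k). And K_{131} coloured all-blue has no blue K_132, so R(2, 132) > 131. Hence R(2, 132) = 132.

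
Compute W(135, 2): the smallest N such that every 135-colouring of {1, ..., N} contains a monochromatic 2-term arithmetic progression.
W(135, 2) = 135 + 1 = 136

A 2-term AP is any pair of integers, so a monochromatic 2-AP exists iff some colour is used at least twice. With 135 colours, the colouring i ↦ i on {1, ..., 135} uses each colour once, avoiding any monochromatic pair, so W(135, 2) > 135. For {1, ..., 136}, pigeonhole forces two integers of the same colour, which form a monochromatic 2-AP. Hence W(135, 2) = 136.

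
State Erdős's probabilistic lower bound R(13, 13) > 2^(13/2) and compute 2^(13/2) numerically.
2^(13/2) = 90.5097; so R(13, 13) > 90.5097

Colour each edge of K_n uniformly at random with red/blue. The expected number of monochromatic K_13 is C(n, 13) · 2 · 2^(−C(13,2)). If C(n, 13) · 2^(1 − C(13,2)) < 1, then with positive probability no monochromatic K_13 exists, so R(13, 13) > n. The standard estimate C(n, 13) ≤ n^13/13! shows this inequality holds whenever n ≤ 2^(13/2) (since 13! · 2^(C(13,2) − 1) > 2^(13^2/2) ≥ n^13). Hence R(13, 13) > 2^(13/2) = 90.5097.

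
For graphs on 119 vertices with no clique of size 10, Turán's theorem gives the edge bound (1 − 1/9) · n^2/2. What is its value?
Turán density bound = (8/9) · 119^2/2 = 56644/9 ≈ 6293.7778

Turán's theorem: ex(n, K_{r+1}) is achieved by the complete r-partite Turán graph T(n, r) with parts as balanced as possible, and is at most (1 − 1/r) · n^2/2. For r = 9, n = 119: the density bound is (8/9) · 14161/2 = 56644/9 ≈ 6293.7778. The integer-valued extremum is e(T(119, 9)) = 6293, which is strictly less than the density bound 56644/9 since 9 ∤ 119 (the parts of T(119, 9) cannot all be equal).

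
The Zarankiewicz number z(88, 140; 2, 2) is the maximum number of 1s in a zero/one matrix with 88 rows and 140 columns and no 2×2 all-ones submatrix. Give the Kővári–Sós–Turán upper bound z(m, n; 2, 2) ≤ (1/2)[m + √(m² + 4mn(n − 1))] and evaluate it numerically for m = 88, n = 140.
z(88, 140; 2, 2) ≤ (1/2)[88 + √(88² + 4·88·140·139)] = (1/2)[88 + √6857664] = 1353.3571

Kővári–Sós–Turán: let r_1, ..., r_88 be the row sums and z = Σ r_i the total number of 1s. Each pair of columns can share at most one row with both entries 1 (else a 2×2 all-ones block appears), so Σ_i C(r_i, 2) ≤ C(140, 2) = 9730. By convexity Σ_i C(r_i, 2) ≥ 88·C(z/88, 2) = z(z − 88)/(2·88), giving z² − 88z − 88·140·139 ≤ 0 and hence z ≤ (1/2)[88 + √(7744 + 4·1712480)] = (1/2)[88 + √6857664] ≈ (1/2)(88 + 2618.7142) = 1353.3571.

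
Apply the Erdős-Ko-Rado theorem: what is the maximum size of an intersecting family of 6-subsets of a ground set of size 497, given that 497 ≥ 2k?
max |F| = C(496, 5) = 245157170544

Erdős-Ko-Rado (1961): when n ≥ 2k, max |F| = C(n−1, k−1). The bound is attained by the star {A : i ∈ A} for any fixed i ∈ [n]. Here C(497−1, 6−1) = C(496, 5) = 245157170544.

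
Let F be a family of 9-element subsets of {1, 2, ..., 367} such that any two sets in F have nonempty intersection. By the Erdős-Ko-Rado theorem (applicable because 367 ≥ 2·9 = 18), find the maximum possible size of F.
max |F| = C(366, 8) = 7393909947633495

Erdős-Ko-Rado (1961): when n ≥ 2k, max |F| = C(n−1, k−1). The bound is attained by the star {A : i ∈ A} for any fixed i ∈ [n]. Here C(367−1, 9−1) = C(366, 8) = 7393909947633495.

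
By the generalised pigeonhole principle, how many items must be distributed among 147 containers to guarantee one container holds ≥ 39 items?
n = (39 − 1)·147 + 1 = 5587

By the generalised pigeonhole principle, to guarantee some box contains ≥ r objects we need more than (r − 1) · k objects total. Threshold: n = (r − 1) · k + 1. With r = 39 and k = 147: n = 38 · 147 + 1 = 5586 + 1 = 5587. For n = 5586 = 38 · 147, we can put exactly 38 objects in every box, avoiding 39 in any single one — so 5587 is tight.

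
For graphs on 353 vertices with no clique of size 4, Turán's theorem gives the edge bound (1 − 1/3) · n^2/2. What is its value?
Turán density bound = (2/3) · 353^2/2 = 124609/3 ≈ 41536.3333

Turán's theorem: ex(n, K_{r+1}) is achieved by the complete r-partite Turán graph T(n, r) with parts as balanced as possible, and is at most (1 − 1/r) · n^2/2. For r = 3, n = 353: the density bound is (2/3) · 124609/2 = 124609/3 ≈ 41536.3333. The integer-valued extremum is e(T(353, 3)) = 41536, which is strictly less than the density bound 124609/3 since 3 ∤ 353 (the parts of T(353, 3) cannot all be equal).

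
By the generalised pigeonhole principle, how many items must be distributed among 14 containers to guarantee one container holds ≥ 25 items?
n = (25 − 1)·14 + 1 = 337

By the generalised pigeonhole principle, to guarantee some box contains ≥ r objects we need more than (r − 1) · k objects total. Threshold: n = (r − 1) · k + 1. With r = 25 and k = 14: n = 24 · 14 + 1 = 336 + 1 = 337. For n = 336 = 24 · 14, we can put exactly 24 objects in every box, avoiding 25 in any single one — so 337 is tight.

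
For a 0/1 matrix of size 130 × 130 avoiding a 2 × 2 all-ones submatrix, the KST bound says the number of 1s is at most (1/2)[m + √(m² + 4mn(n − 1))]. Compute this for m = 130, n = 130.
z(130, 130; 2, 2) ≤ (1/2)[130 + √(130² + 4·130·130·129)] = (1/2)[130 + √8737300] = 1542.9462

Kővári–Sós–Turán: let r_1, ..., r_130 be the row sums and z = Σ r_i the total number of 1s. Each pair of columns can share at most one row with both entries 1 (else a 2×2 all-ones block appears), so Σ_i C(r_i, 2) ≤ C(130, 2) = 8385. By convexity Σ_i C(r_i, 2) ≥ 130·C(z/130, 2) = z(z − 130)/(2·130), giving z² − 130z − 130·130·129 ≤ 0 and hence z ≤ (1/2)[130 + √(16900 + 4·2180100)] = (1/2)[130 + √8737300] ≈ (1/2)(130 + 2955.8924) = 1542.9462.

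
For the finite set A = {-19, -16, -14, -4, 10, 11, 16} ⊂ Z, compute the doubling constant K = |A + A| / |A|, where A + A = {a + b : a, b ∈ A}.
K = |A + A| / |A| = 26/7

Enumerate A + A = {a + b : a, b ∈ A}. With |A| = 7, there are |A|^2 = 49 ordered sum pairs; collecting distinct values, A + A = {-38, -35, -33, -32, -30, -28, -23, -20, -18, -9, -8, -6, -5, -4, -3, 0, 2, 6, 7, 12, 20, 21, 22, 26, 27, 32}, so |A + A| = 26. Thus K = 26/7. For comparison, the minimum possible |A + A| over all 7-element sets is 2·7 − 1 = 13 (so min K = 13/7), attained only by arithmetic progressions.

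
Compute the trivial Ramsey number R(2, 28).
R(2, 28) = 28

R(2, k) = k for all k ≥ 2: in a 2-colouring of K_k, either some edge is red (a red K_2) or all edges are blue (a blue K_k). And K_{27} coloured all-blue has no blue K_28, so R(2, 28) > 27. Hence R(2, 28) = 28.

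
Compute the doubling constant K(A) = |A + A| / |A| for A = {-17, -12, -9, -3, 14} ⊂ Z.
K = |A + A| / |A| = 15/5 = 3

Enumerate A + A = {a + b : a, b ∈ A}. With |A| = 5, there are |A|^2 = 25 ordered sum pairs; collecting distinct values, A + A = {-34, -29, -26, -24, -21, -20, -18, -15, -12, -6, -3, 2, 5, 11, 28}, so |A + A| = 15. Thus K = 15/5 = 3. For comparison, the minimum possible |A + A| over all 5-element sets is 2·5 − 1 = 9 (so min K = 9/5), attained only by arithmetic progressions.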